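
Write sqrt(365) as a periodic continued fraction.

Write x_i = (sqrt(365) + m_i)/d_i with (m_0, d_0) = (0, 1). a_0 = floor(sqrt(365)) = 19, since 19^2 = 361 <= 365 < 400 = 20^2.
Iterate m_{i+1} = d_i*a_i - m_i, d_{i+1} = (365 - m_{i+1}^2)/d_i, a_{i+1} = floor((a_0 + m_{i+1})/d_{i+1}):
  m_1 = 1*19 - 0 = 19, d_1 = (365 - 19^2)/1 = 4/1 = 4, a_1 = floor((19 + 19)/4) = 9.
  m_2 = 4*9 - 19 = 17, d_2 = (365 - 17^2)/4 = 76/4 = 19, a_2 = floor((19 + 17)/19) = 1.
  m_3 = 19*1 - 17 = 2, d_3 = (365 - 2^2)/19 = 361/19 = 19, a_3 = floor((19 + 2)/19) = 1.
  m_4 = 19*1 - 2 = 17, d_4 = (365 - 17^2)/19 = 76/19 = 4, a_4 = floor((19 + 17)/4) = 9.
  m_5 = 4*9 - 17 = 19, d_5 = (365 - 19^2)/4 = 4/4 = 1, a_5 = floor((19 + 19)/1) = 38.
  m_6 = 1*38 - 19 = 19, d_6 = (365 - 19^2)/1 = 4/1 = 4: (m_6, d_6) = (m_1, d_1) = (19, 4), so from here the quotients repeat a_1, ..., a_5; the period length is 5.
Hence the expansion of sqrt(365) is a_0 = 19 followed by the repeating block 9, 1, 1, 9, 38 (period 5).

[19; (9, 1, 1, 9, 38)]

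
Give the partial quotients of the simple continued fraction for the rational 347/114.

[3; 22, 1, 4]

Run the Euclidean algorithm on 347 and 114; the successive quotients are the partial quotients a_0, a_1, ... (each step inverts the fractional part left over by the previous one):
  347 = 3*114 + 5, so a_0 = 3.
  114 = 22*5 + 4, so a_1 = 22.
  5 = 1*4 + 1, so a_2 = 1.
  4 = 4*1 + 0, so a_3 = 4.
The remainder reaches 0 after 4 divisions, so the expansion has 4 partial quotients, read off in order.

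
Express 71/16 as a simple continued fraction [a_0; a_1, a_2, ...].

Run the Euclidean algorithm on 71 and 16; the successive quotients are the partial quotients a_0, a_1, ... (each step inverts the fractional part left over by the previous one):
  71 = 4*16 + 7, so a_0 = 4.
  16 = 2*7 + 2, so a_1 = 2.
  7 = 3*2 + 1, so a_2 = 3.
  2 = 2*1 + 0, so a_3 = 2.
The remainder reaches 0 after 4 divisions, so the expansion has 4 partial quotients, read off in order.

[4; 2, 3, 2]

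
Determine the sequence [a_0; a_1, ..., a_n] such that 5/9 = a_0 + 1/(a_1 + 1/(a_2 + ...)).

[0; 1, 1, 4]

Run the Euclidean algorithm on 5 and 9; the successive quotients are the partial quotients a_0, a_1, ... (each step inverts the fractional part left over by the previous one):
  5 = 0*9 + 5, so a_0 = 0.
  9 = 1*5 + 4, so a_1 = 1.
  5 = 1*4 + 1, so a_2 = 1.
  4 = 4*1 + 0, so a_3 = 4.
The remainder reaches 0 after 4 divisions, so the expansion has 4 partial quotients, read off in order.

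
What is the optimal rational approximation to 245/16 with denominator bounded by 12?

Expand x = 245/16 as a continued fraction with the Euclidean algorithm:
  245 = 15*16 + 5, so a_0 = 15.
  16 = 3*5 + 1, so a_1 = 3.
  5 = 5*1 + 0, so a_2 = 5.
so x = [15; 3, 5].
Convergents (p_i = a_i*p_{i-1} + p_{i-2}, q_i = a_i*q_{i-1} + q_{i-2} with p_{-2}=0, p_{-1}=1, q_{-2}=1, q_{-1}=0), until the denominator exceeds 12:
  i=0: a_0=15, p_0 = 15*1 + 0 = 15, q_0 = 15*0 + 1 = 1.
  i=1: a_1=3, p_1 = 3*15 + 1 = 46, q_1 = 3*1 + 0 = 3.
  i=2: a_2=5, p_2 = 5*46 + 15 = 245, q_2 = 5*3 + 1 = 16.
q_2 = 16 > 12, so the last convergent with denominator <= 12 is p_1/q_1 = 46/3.
The closest fraction with denominator <= 12 is either p_1/q_1 or the intermediate fraction (k*p_1 + p_0)/(k*q_1 + q_0) with the largest k >= 1 whose denominator stays <= 12; these approach x as k grows, and every other convergent or intermediate fraction in range is farther away.
Largest k: floor((12 - q_0)/q_1) = floor((12 - 1)/3) = 3.
That gives (3*46 + 15)/(3*3 + 1) = 153/10.
Compare the errors: |x - 46/3| = |245*3 - 46*16|/(16*3) = 1/48, and |x - 153/10| = |245*10 - 153*16|/(16*10) = 2/160.
Cross-multiplying, 2*48 = 96 < 160 = 1*160, so 2/160 is smaller: the intermediate fraction 153/10 is closer to x than 46/3.

153/10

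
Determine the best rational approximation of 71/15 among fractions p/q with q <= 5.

19/4

Expand x = 71/15 as a continued fraction with the Euclidean algorithm:
  71 = 4*15 + 11, so a_0 = 4.
  15 = 1*11 + 4, so a_1 = 1.
  11 = 2*4 + 3, so a_2 = 2.
  4 = 1*3 + 1, so a_3 = 1.
  3 = 3*1 + 0, so a_4 = 3.
so x = [4; 1, 2, 1, 3].
Convergents (p_i = a_i*p_{i-1} + p_{i-2}, q_i = a_i*q_{i-1} + q_{i-2} with p_{-2}=0, p_{-1}=1, q_{-2}=1, q_{-1}=0), until the denominator exceeds 5:
  i=0: a_0=4, p_0 = 4*1 + 0 = 4, q_0 = 4*0 + 1 = 1.
  i=1: a_1=1, p_1 = 1*4 + 1 = 5, q_1 = 1*1 + 0 = 1.
  i=2: a_2=2, p_2 = 2*5 + 4 = 14, q_2 = 2*1 + 1 = 3.
  i=3: a_3=1, p_3 = 1*14 + 5 = 19, q_3 = 1*3 + 1 = 4.
  i=4: a_4=3, p_4 = 3*19 + 14 = 71, q_4 = 3*4 + 3 = 15.
q_4 = 15 > 5, so the last convergent with denominator <= 5 is p_3/q_3 = 19/4.
The closest fraction with denominator <= 5 is either p_3/q_3 or the intermediate fraction (k*p_3 + p_2)/(k*q_3 + q_2) with the largest k >= 1 whose denominator stays <= 5; these approach x as k grows, and every other convergent or intermediate fraction in range is farther away.
Largest k: floor((5 - q_2)/q_3) = floor((5 - 3)/4) = 0.
Since k = 0, no intermediate fraction beyond p_3/q_3 has denominator <= 5, so the convergent 19/4 is the closest (its error is |71*4 - 19*15|/(15*4) = 1/60).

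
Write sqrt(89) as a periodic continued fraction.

Write x_i = (sqrt(89) + m_i)/d_i with (m_0, d_0) = (0, 1). a_0 = floor(sqrt(89)) = 9, since 9^2 = 81 <= 89 < 100 = 10^2.
Iterate m_{i+1} = d_i*a_i - m_i, d_{i+1} = (89 - m_{i+1}^2)/d_i, a_{i+1} = floor((a_0 + m_{i+1})/d_{i+1}):
  m_1 = 1*9 - 0 = 9, d_1 = (89 - 9^2)/1 = 8/1 = 8, a_1 = floor((9 + 9)/8) = 2.
  m_2 = 8*2 - 9 = 7, d_2 = (89 - 7^2)/8 = 40/8 = 5, a_2 = floor((9 + 7)/5) = 3.
  m_3 = 5*3 - 7 = 8, d_3 = (89 - 8^2)/5 = 25/5 = 5, a_3 = floor((9 + 8)/5) = 3.
  m_4 = 5*3 - 8 = 7, d_4 = (89 - 7^2)/5 = 40/5 = 8, a_4 = floor((9 + 7)/8) = 2.
  m_5 = 8*2 - 7 = 9, d_5 = (89 - 9^2)/8 = 8/8 = 1, a_5 = floor((9 + 9)/1) = 18.
  m_6 = 1*18 - 9 = 9, d_6 = (89 - 9^2)/1 = 8/1 = 8: (m_6, d_6) = (m_1, d_1) = (9, 8), so from here the quotients repeat a_1, ..., a_5; the period length is 5.
Hence the expansion of sqrt(89) is a_0 = 9 followed by the repeating block 2, 3, 3, 2, 18 (period 5).

[9; (2, 3, 3, 2, 18)]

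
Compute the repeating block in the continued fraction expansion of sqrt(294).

[17; (6, 1, 4, 1, 6, 34)]

Write x_i = (sqrt(294) + m_i)/d_i with (m_0, d_0) = (0, 1). a_0 = floor(sqrt(294)) = 17, since 17^2 = 289 <= 294 < 324 = 18^2.
Iterate m_{i+1} = d_i*a_i - m_i, d_{i+1} = (294 - m_{i+1}^2)/d_i, a_{i+1} = floor((a_0 + m_{i+1})/d_{i+1}):
  m_1 = 1*17 - 0 = 17, d_1 = (294 - 17^2)/1 = 5/1 = 5, a_1 = floor((17 + 17)/5) = 6.
  m_2 = 5*6 - 17 = 13, d_2 = (294 - 13^2)/5 = 125/5 = 25, a_2 = floor((17 + 13)/25) = 1.
  m_3 = 25*1 - 13 = 12, d_3 = (294 - 12^2)/25 = 150/25 = 6, a_3 = floor((17 + 12)/6) = 4.
  m_4 = 6*4 - 12 = 12, d_4 = (294 - 12^2)/6 = 150/6 = 25, a_4 = floor((17 + 12)/25) = 1.
  m_5 = 25*1 - 12 = 13, d_5 = (294 - 13^2)/25 = 125/25 = 5, a_5 = floor((17 + 13)/5) = 6.
  m_6 = 5*6 - 13 = 17, d_6 = (294 - 17^2)/5 = 5/5 = 1, a_6 = floor((17 + 17)/1) = 34.
  m_7 = 1*34 - 17 = 17, d_7 = (294 - 17^2)/1 = 5/1 = 5: (m_7, d_7) = (m_1, d_1) = (17, 5), so from here the quotients repeat a_1, ..., a_6; the period length is 6.
Hence the expansion of sqrt(294) is a_0 = 17 followed by the repeating block 6, 1, 4, 1, 6, 34 (period 6).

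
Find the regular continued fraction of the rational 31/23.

[1; 2, 1, 7]

Run the Euclidean algorithm on 31 and 23; the successive quotients are the partial quotients a_0, a_1, ... (each step inverts the fractional part left over by the previous one):
  31 = 1*23 + 8, so a_0 = 1.
  23 = 2*8 + 7, so a_1 = 2.
  8 = 1*7 + 1, so a_2 = 1.
  7 = 7*1 + 0, so a_3 = 7.
The remainder reaches 0 after 4 divisions, so the expansion has 4 partial quotients, read off in order.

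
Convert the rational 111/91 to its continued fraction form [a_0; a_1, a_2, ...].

[1; 4, 1, 1, 4, 2]

Run the Euclidean algorithm on 111 and 91; the successive quotients are the partial quotients a_0, a_1, ... (each step inverts the fractional part left over by the previous one):
  111 = 1*91 + 20, so a_0 = 1.
  91 = 4*20 + 11, so a_1 = 4.
  20 = 1*11 + 9, so a_2 = 1.
  11 = 1*9 + 2, so a_3 = 1.
  9 = 4*2 + 1, so a_4 = 4.
  2 = 2*1 + 0, so a_5 = 2.
The remainder reaches 0 after 6 divisions, so the expansion has 6 partial quotients, read off in order.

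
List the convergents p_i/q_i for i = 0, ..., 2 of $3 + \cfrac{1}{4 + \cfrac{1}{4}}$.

Using the convergent recurrence p_i = a_i*p_{i-1} + p_{i-2}, q_i = a_i*q_{i-1} + q_{i-2} with p_{-2}=0, p_{-1}=1, q_{-2}=1, q_{-1}=0:
  i=0: a_0=3, p_0 = 3*1 + 0 = 3, q_0 = 3*0 + 1 = 1.
  i=1: a_1=4, p_1 = 4*3 + 1 = 13, q_1 = 4*1 + 0 = 4.
  i=2: a_2=4, p_2 = 4*13 + 3 = 55, q_2 = 4*4 + 1 = 17.

3/1, 13/4, 55/17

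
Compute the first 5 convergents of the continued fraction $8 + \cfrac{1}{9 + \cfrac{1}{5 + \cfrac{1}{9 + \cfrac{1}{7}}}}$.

8/1, 73/9, 373/46, 3430/423, 24383/3007

Using the convergent recurrence p_i = a_i*p_{i-1} + p_{i-2}, q_i = a_i*q_{i-1} + q_{i-2} with p_{-2}=0, p_{-1}=1, q_{-2}=1, q_{-1}=0:
  i=0: a_0=8, p_0 = 8*1 + 0 = 8, q_0 = 8*0 + 1 = 1.
  i=1: a_1=9, p_1 = 9*8 + 1 = 73, q_1 = 9*1 + 0 = 9.
  i=2: a_2=5, p_2 = 5*73 + 8 = 373, q_2 = 5*9 + 1 = 46.
  i=3: a_3=9, p_3 = 9*373 + 73 = 3430, q_3 = 9*46 + 9 = 423.
  i=4: a_4=7, p_4 = 7*3430 + 373 = 24383, q_4 = 7*423 + 46 = 3007.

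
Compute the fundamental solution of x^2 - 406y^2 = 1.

First expand sqrt(406) as a continued fraction. With x_i = (sqrt(406) + m_i)/d_i and (m_0, d_0) = (0, 1): a_0 = floor(sqrt(406)) = 20, since 20^2 = 400 <= 406 < 441 = 21^2.
Iterate m_{i+1} = d_i*a_i - m_i, d_{i+1} = (406 - m_{i+1}^2)/d_i, a_{i+1} = floor((a_0 + m_{i+1})/d_{i+1}):
  m_1 = 1*20 - 0 = 20, d_1 = (406 - 20^2)/1 = 6/1 = 6, a_1 = floor((20 + 20)/6) = 6.
  m_2 = 6*6 - 20 = 16, d_2 = (406 - 16^2)/6 = 150/6 = 25, a_2 = floor((20 + 16)/25) = 1.
  m_3 = 25*1 - 16 = 9, d_3 = (406 - 9^2)/25 = 325/25 = 13, a_3 = floor((20 + 9)/13) = 2.
  m_4 = 13*2 - 9 = 17, d_4 = (406 - 17^2)/13 = 117/13 = 9, a_4 = floor((20 + 17)/9) = 4.
  m_5 = 9*4 - 17 = 19, d_5 = (406 - 19^2)/9 = 45/9 = 5, a_5 = floor((20 + 19)/5) = 7.
  m_6 = 5*7 - 19 = 16, d_6 = (406 - 16^2)/5 = 150/5 = 30, a_6 = floor((20 + 16)/30) = 1.
  m_7 = 30*1 - 16 = 14, d_7 = (406 - 14^2)/30 = 210/30 = 7, a_7 = floor((20 + 14)/7) = 4.
  m_8 = 7*4 - 14 = 14, d_8 = (406 - 14^2)/7 = 210/7 = 30, a_8 = floor((20 + 14)/30) = 1.
  m_9 = 30*1 - 14 = 16, d_9 = (406 - 16^2)/30 = 150/30 = 5, a_9 = floor((20 + 16)/5) = 7.
  m_10 = 5*7 - 16 = 19, d_10 = (406 - 19^2)/5 = 45/5 = 9, a_10 = floor((20 + 19)/9) = 4.
  m_11 = 9*4 - 19 = 17, d_11 = (406 - 17^2)/9 = 117/9 = 13, a_11 = floor((20 + 17)/13) = 2.
  m_12 = 13*2 - 17 = 9, d_12 = (406 - 9^2)/13 = 325/13 = 25, a_12 = floor((20 + 9)/25) = 1.
  m_13 = 25*1 - 9 = 16, d_13 = (406 - 16^2)/25 = 150/25 = 6, a_13 = floor((20 + 16)/6) = 6.
  m_14 = 6*6 - 16 = 20, d_14 = (406 - 20^2)/6 = 6/6 = 1, a_14 = floor((20 + 20)/1) = 40.
  m_15 = 1*40 - 20 = 20, d_15 = (406 - 20^2)/1 = 6/1 = 6: (m_15, d_15) = (m_1, d_1) = (20, 6), so from here the quotients repeat a_1, ..., a_14; the period length is 14.
So sqrt(406) = [20; (6, 1, 2, 4, 7, 1, 4, 1, 7, 4, 2, 1, 6, 40)] with period length k = 14.
k is even, so the fundamental solution of x^2 - 406y^2 = 1 is (p_{k-1}, q_{k-1}) = (p_13, q_13); compute convergents through index 13.
Convergents (p_i = a_i*p_{i-1} + p_{i-2}, q_i = a_i*q_{i-1} + q_{i-2} with p_{-2}=0, p_{-1}=1, q_{-2}=1, q_{-1}=0):
  i=0: a_0=20, p_0 = 20*1 + 0 = 20, q_0 = 20*0 + 1 = 1.
  i=1: a_1=6, p_1 = 6*20 + 1 = 121, q_1 = 6*1 + 0 = 6.
  i=2: a_2=1, p_2 = 1*121 + 20 = 141, q_2 = 1*6 + 1 = 7.
  i=3: a_3=2, p_3 = 2*141 + 121 = 403, q_3 = 2*7 + 6 = 20.
  i=4: a_4=4, p_4 = 4*403 + 141 = 1753, q_4 = 4*20 + 7 = 87.
  i=5: a_5=7, p_5 = 7*1753 + 403 = 12674, q_5 = 7*87 + 20 = 629.
  i=6: a_6=1, p_6 = 1*12674 + 1753 = 14427, q_6 = 1*629 + 87 = 716.
  i=7: a_7=4, p_7 = 4*14427 + 12674 = 70382, q_7 = 4*716 + 629 = 3493.
  i=8: a_8=1, p_8 = 1*70382 + 14427 = 84809, q_8 = 1*3493 + 716 = 4209.
  i=9: a_9=7, p_9 = 7*84809 + 70382 = 664045, q_9 = 7*4209 + 3493 = 32956.
  i=10: a_10=4, p_10 = 4*664045 + 84809 = 2740989, q_10 = 4*32956 + 4209 = 136033.
  i=11: a_11=2, p_11 = 2*2740989 + 664045 = 6146023, q_11 = 2*136033 + 32956 = 305022.
  i=12: a_12=1, p_12 = 1*6146023 + 2740989 = 8887012, q_12 = 1*305022 + 136033 = 441055.
  i=13: a_13=6, p_13 = 6*8887012 + 6146023 = 59468095, q_13 = 6*441055 + 305022 = 2951352.
Check: 59468095^2 - 406*2951352^2 = 3536454322929025 - 3536454322929024 = 1, so (x, y) = (59468095, 2951352) solves the equation, and by the theorem it is the least positive solution.

(x, y) = (59468095, 2951352)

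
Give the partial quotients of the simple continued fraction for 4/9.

[0; 2, 4]

Run the Euclidean algorithm on 4 and 9; the successive quotients are the partial quotients a_0, a_1, ... (each step inverts the fractional part left over by the previous one):
  4 = 0*9 + 4, so a_0 = 0.
  9 = 2*4 + 1, so a_1 = 2.
  4 = 4*1 + 0, so a_2 = 4.
The remainder reaches 0 after 3 divisions, so the expansion has 3 partial quotients, read off in order.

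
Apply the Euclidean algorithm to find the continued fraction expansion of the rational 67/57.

[1; 5, 1, 2, 3]

Run the Euclidean algorithm on 67 and 57; the successive quotients are the partial quotients a_0, a_1, ... (each step inverts the fractional part left over by the previous one):
  67 = 1*57 + 10, so a_0 = 1.
  57 = 5*10 + 7, so a_1 = 5.
  10 = 1*7 + 3, so a_2 = 1.
  7 = 2*3 + 1, so a_3 = 2.
  3 = 3*1 + 0, so a_4 = 3.
The remainder reaches 0 after 5 divisions, so the expansion has 5 partial quotients, read off in order.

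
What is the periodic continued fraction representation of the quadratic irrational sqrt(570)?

Write x_i = (sqrt(570) + m_i)/d_i with (m_0, d_0) = (0, 1). a_0 = floor(sqrt(570)) = 23, since 23^2 = 529 <= 570 < 576 = 24^2.
Iterate m_{i+1} = d_i*a_i - m_i, d_{i+1} = (570 - m_{i+1}^2)/d_i, a_{i+1} = floor((a_0 + m_{i+1})/d_{i+1}):
  m_1 = 1*23 - 0 = 23, d_1 = (570 - 23^2)/1 = 41/1 = 41, a_1 = floor((23 + 23)/41) = 1.
  m_2 = 41*1 - 23 = 18, d_2 = (570 - 18^2)/41 = 246/41 = 6, a_2 = floor((23 + 18)/6) = 6.
  m_3 = 6*6 - 18 = 18, d_3 = (570 - 18^2)/6 = 246/6 = 41, a_3 = floor((23 + 18)/41) = 1.
  m_4 = 41*1 - 18 = 23, d_4 = (570 - 23^2)/41 = 41/41 = 1, a_4 = floor((23 + 23)/1) = 46.
  m_5 = 1*46 - 23 = 23, d_5 = (570 - 23^2)/1 = 41/1 = 41: (m_5, d_5) = (m_1, d_1) = (23, 41), so from here the quotients repeat a_1, ..., a_4; the period length is 4.
Hence the expansion of sqrt(570) is a_0 = 23 followed by the repeating block 1, 6, 1, 46 (period 4).

[23; (1, 6, 1, 46)]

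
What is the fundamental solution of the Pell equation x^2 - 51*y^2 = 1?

(x, y) = (50, 7)

First expand sqrt(51) as a continued fraction. With x_i = (sqrt(51) + m_i)/d_i and (m_0, d_0) = (0, 1): a_0 = floor(sqrt(51)) = 7, since 7^2 = 49 <= 51 < 64 = 8^2.
Iterate m_{i+1} = d_i*a_i - m_i, d_{i+1} = (51 - m_{i+1}^2)/d_i, a_{i+1} = floor((a_0 + m_{i+1})/d_{i+1}):
  m_1 = 1*7 - 0 = 7, d_1 = (51 - 7^2)/1 = 2/1 = 2, a_1 = floor((7 + 7)/2) = 7.
  m_2 = 2*7 - 7 = 7, d_2 = (51 - 7^2)/2 = 2/2 = 1, a_2 = floor((7 + 7)/1) = 14.
  m_3 = 1*14 - 7 = 7, d_3 = (51 - 7^2)/1 = 2/1 = 2: (m_3, d_3) = (m_1, d_1) = (7, 2), so from here the quotients repeat a_1, a_2; the period length is 2.
So sqrt(51) = [7; (7, 14)] with period length k = 2.
k is even, so the fundamental solution of x^2 - 51y^2 = 1 is (p_{k-1}, q_{k-1}) = (p_1, q_1); compute convergents through index 1.
Convergents (p_i = a_i*p_{i-1} + p_{i-2}, q_i = a_i*q_{i-1} + q_{i-2} with p_{-2}=0, p_{-1}=1, q_{-2}=1, q_{-1}=0):
  i=0: a_0=7, p_0 = 7*1 + 0 = 7, q_0 = 7*0 + 1 = 1.
  i=1: a_1=7, p_1 = 7*7 + 1 = 50, q_1 = 7*1 + 0 = 7.
Check: 50^2 - 51*7^2 = 2500 - 2499 = 1, so (x, y) = (50, 7) solves the equation, and by the theorem it is the least positive solution.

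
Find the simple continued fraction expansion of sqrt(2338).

[48; (2, 1, 5, 48, 5, 1, 2, 96)]

Write x_i = (sqrt(2338) + m_i)/d_i with (m_0, d_0) = (0, 1). a_0 = floor(sqrt(2338)) = 48, since 48^2 = 2304 <= 2338 < 2401 = 49^2.
Iterate m_{i+1} = d_i*a_i - m_i, d_{i+1} = (2338 - m_{i+1}^2)/d_i, a_{i+1} = floor((a_0 + m_{i+1})/d_{i+1}):
  m_1 = 1*48 - 0 = 48, d_1 = (2338 - 48^2)/1 = 34/1 = 34, a_1 = floor((48 + 48)/34) = 2.
  m_2 = 34*2 - 48 = 20, d_2 = (2338 - 20^2)/34 = 1938/34 = 57, a_2 = floor((48 + 20)/57) = 1.
  m_3 = 57*1 - 20 = 37, d_3 = (2338 - 37^2)/57 = 969/57 = 17, a_3 = floor((48 + 37)/17) = 5.
  m_4 = 17*5 - 37 = 48, d_4 = (2338 - 48^2)/17 = 34/17 = 2, a_4 = floor((48 + 48)/2) = 48.
  m_5 = 2*48 - 48 = 48, d_5 = (2338 - 48^2)/2 = 34/2 = 17, a_5 = floor((48 + 48)/17) = 5.
  m_6 = 17*5 - 48 = 37, d_6 = (2338 - 37^2)/17 = 969/17 = 57, a_6 = floor((48 + 37)/57) = 1.
  m_7 = 57*1 - 37 = 20, d_7 = (2338 - 20^2)/57 = 1938/57 = 34, a_7 = floor((48 + 20)/34) = 2.
  m_8 = 34*2 - 20 = 48, d_8 = (2338 - 48^2)/34 = 34/34 = 1, a_8 = floor((48 + 48)/1) = 96.
  m_9 = 1*96 - 48 = 48, d_9 = (2338 - 48^2)/1 = 34/1 = 34: (m_9, d_9) = (m_1, d_1) = (48, 34), so from here the quotients repeat a_1, ..., a_8; the period length is 8.
Hence the expansion of sqrt(2338) is a_0 = 48 followed by the repeating block 2, 1, 5, 48, 5, 1, 2, 96 (period 8).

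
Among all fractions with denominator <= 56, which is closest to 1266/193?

Expand x = 1266/193 as a continued fraction with the Euclidean algorithm:
  1266 = 6*193 + 108, so a_0 = 6.
  193 = 1*108 + 85, so a_1 = 1.
  108 = 1*85 + 23, so a_2 = 1.
  85 = 3*23 + 16, so a_3 = 3.
  23 = 1*16 + 7, so a_4 = 1.
  16 = 2*7 + 2, so a_5 = 2.
  7 = 3*2 + 1, so a_6 = 3.
  2 = 2*1 + 0, so a_7 = 2.
so x = [6; 1, 1, 3, 1, 2, 3, 2].
Convergents (p_i = a_i*p_{i-1} + p_{i-2}, q_i = a_i*q_{i-1} + q_{i-2} with p_{-2}=0, p_{-1}=1, q_{-2}=1, q_{-1}=0), until the denominator exceeds 56:
  i=0: a_0=6, p_0 = 6*1 + 0 = 6, q_0 = 6*0 + 1 = 1.
  i=1: a_1=1, p_1 = 1*6 + 1 = 7, q_1 = 1*1 + 0 = 1.
  i=2: a_2=1, p_2 = 1*7 + 6 = 13, q_2 = 1*1 + 1 = 2.
  i=3: a_3=3, p_3 = 3*13 + 7 = 46, q_3 = 3*2 + 1 = 7.
  i=4: a_4=1, p_4 = 1*46 + 13 = 59, q_4 = 1*7 + 2 = 9.
  i=5: a_5=2, p_5 = 2*59 + 46 = 164, q_5 = 2*9 + 7 = 25.
  i=6: a_6=3, p_6 = 3*164 + 59 = 551, q_6 = 3*25 + 9 = 84.
q_6 = 84 > 56, so the last convergent with denominator <= 56 is p_5/q_5 = 164/25.
The closest fraction with denominator <= 56 is either p_5/q_5 or the intermediate fraction (k*p_5 + p_4)/(k*q_5 + q_4) with the largest k >= 1 whose denominator stays <= 56; these approach x as k grows, and every other convergent or intermediate fraction in range is farther away.
Largest k: floor((56 - q_4)/q_5) = floor((56 - 9)/25) = 1.
That gives (1*164 + 59)/(1*25 + 9) = 223/34.
Compare the errors: |x - 164/25| = |1266*25 - 164*193|/(193*25) = 2/4825, and |x - 223/34| = |1266*34 - 223*193|/(193*34) = 5/6562.
Cross-multiplying, 2*6562 = 13124 < 24125 = 5*4825, so 2/4825 is smaller: the convergent 164/25 is closer to x than 223/34.

164/25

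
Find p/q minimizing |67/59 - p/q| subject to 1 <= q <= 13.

Expand x = 67/59 as a continued fraction with the Euclidean algorithm:
  67 = 1*59 + 8, so a_0 = 1.
  59 = 7*8 + 3, so a_1 = 7.
  8 = 2*3 + 2, so a_2 = 2.
  3 = 1*2 + 1, so a_3 = 1.
  2 = 2*1 + 0, so a_4 = 2.
so x = [1; 7, 2, 1, 2].
Convergents (p_i = a_i*p_{i-1} + p_{i-2}, q_i = a_i*q_{i-1} + q_{i-2} with p_{-2}=0, p_{-1}=1, q_{-2}=1, q_{-1}=0), until the denominator exceeds 13:
  i=0: a_0=1, p_0 = 1*1 + 0 = 1, q_0 = 1*0 + 1 = 1.
  i=1: a_1=7, p_1 = 7*1 + 1 = 8, q_1 = 7*1 + 0 = 7.
  i=2: a_2=2, p_2 = 2*8 + 1 = 17, q_2 = 2*7 + 1 = 15.
q_2 = 15 > 13, so the last convergent with denominator <= 13 is p_1/q_1 = 8/7.
The closest fraction with denominator <= 13 is either p_1/q_1 or the intermediate fraction (k*p_1 + p_0)/(k*q_1 + q_0) with the largest k >= 1 whose denominator stays <= 13; these approach x as k grows, and every other convergent or intermediate fraction in range is farther away.
Largest k: floor((13 - q_0)/q_1) = floor((13 - 1)/7) = 1.
That gives (1*8 + 1)/(1*7 + 1) = 9/8.
Compare the errors: |x - 8/7| = |67*7 - 8*59|/(59*7) = 3/413, and |x - 9/8| = |67*8 - 9*59|/(59*8) = 5/472.
Cross-multiplying, 3*472 = 1416 < 2065 = 5*413, so 3/413 is smaller: the convergent 8/7 is closer to x than 9/8.

8/7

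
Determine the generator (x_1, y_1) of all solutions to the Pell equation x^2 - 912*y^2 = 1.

First expand sqrt(912) as a continued fraction. With x_i = (sqrt(912) + m_i)/d_i and (m_0, d_0) = (0, 1): a_0 = floor(sqrt(912)) = 30, since 30^2 = 900 <= 912 < 961 = 31^2.
Iterate m_{i+1} = d_i*a_i - m_i, d_{i+1} = (912 - m_{i+1}^2)/d_i, a_{i+1} = floor((a_0 + m_{i+1})/d_{i+1}):
  m_1 = 1*30 - 0 = 30, d_1 = (912 - 30^2)/1 = 12/1 = 12, a_1 = floor((30 + 30)/12) = 5.
  m_2 = 12*5 - 30 = 30, d_2 = (912 - 30^2)/12 = 12/12 = 1, a_2 = floor((30 + 30)/1) = 60.
  m_3 = 1*60 - 30 = 30, d_3 = (912 - 30^2)/1 = 12/1 = 12: (m_3, d_3) = (m_1, d_1) = (30, 12), so from here the quotients repeat a_1, a_2; the period length is 2.
So sqrt(912) = [30; (5, 60)] with period length k = 2.
k is even, so the fundamental solution of x^2 - 912y^2 = 1 is (p_{k-1}, q_{k-1}) = (p_1, q_1); compute convergents through index 1.
Convergents (p_i = a_i*p_{i-1} + p_{i-2}, q_i = a_i*q_{i-1} + q_{i-2} with p_{-2}=0, p_{-1}=1, q_{-2}=1, q_{-1}=0):
  i=0: a_0=30, p_0 = 30*1 + 0 = 30, q_0 = 30*0 + 1 = 1.
  i=1: a_1=5, p_1 = 5*30 + 1 = 151, q_1 = 5*1 + 0 = 5.
Check: 151^2 - 912*5^2 = 22801 - 22800 = 1, so (x, y) = (151, 5) solves the equation, and by the theorem it is the least positive solution.

(x, y) = (151, 5)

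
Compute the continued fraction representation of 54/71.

[0; 1, 3, 5, 1, 2]

Run the Euclidean algorithm on 54 and 71; the successive quotients are the partial quotients a_0, a_1, ... (each step inverts the fractional part left over by the previous one):
  54 = 0*71 + 54, so a_0 = 0.
  71 = 1*54 + 17, so a_1 = 1.
  54 = 3*17 + 3, so a_2 = 3.
  17 = 5*3 + 2, so a_3 = 5.
  3 = 1*2 + 1, so a_4 = 1.
  2 = 2*1 + 0, so a_5 = 2.
The remainder reaches 0 after 6 divisions, so the expansion has 6 partial quotients, read off in order.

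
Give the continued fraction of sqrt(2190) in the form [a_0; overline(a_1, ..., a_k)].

Write x_i = (sqrt(2190) + m_i)/d_i with (m_0, d_0) = (0, 1). a_0 = floor(sqrt(2190)) = 46, since 46^2 = 2116 <= 2190 < 2209 = 47^2.
Iterate m_{i+1} = d_i*a_i - m_i, d_{i+1} = (2190 - m_{i+1}^2)/d_i, a_{i+1} = floor((a_0 + m_{i+1})/d_{i+1}):
  m_1 = 1*46 - 0 = 46, d_1 = (2190 - 46^2)/1 = 74/1 = 74, a_1 = floor((46 + 46)/74) = 1.
  m_2 = 74*1 - 46 = 28, d_2 = (2190 - 28^2)/74 = 1406/74 = 19, a_2 = floor((46 + 28)/19) = 3.
  m_3 = 19*3 - 28 = 29, d_3 = (2190 - 29^2)/19 = 1349/19 = 71, a_3 = floor((46 + 29)/71) = 1.
  m_4 = 71*1 - 29 = 42, d_4 = (2190 - 42^2)/71 = 426/71 = 6, a_4 = floor((46 + 42)/6) = 14.
  m_5 = 6*14 - 42 = 42, d_5 = (2190 - 42^2)/6 = 426/6 = 71, a_5 = floor((46 + 42)/71) = 1.
  m_6 = 71*1 - 42 = 29, d_6 = (2190 - 29^2)/71 = 1349/71 = 19, a_6 = floor((46 + 29)/19) = 3.
  m_7 = 19*3 - 29 = 28, d_7 = (2190 - 28^2)/19 = 1406/19 = 74, a_7 = floor((46 + 28)/74) = 1.
  m_8 = 74*1 - 28 = 46, d_8 = (2190 - 46^2)/74 = 74/74 = 1, a_8 = floor((46 + 46)/1) = 92.
  m_9 = 1*92 - 46 = 46, d_9 = (2190 - 46^2)/1 = 74/1 = 74: (m_9, d_9) = (m_1, d_1) = (46, 74), so from here the quotients repeat a_1, ..., a_8; the period length is 8.
Hence the expansion of sqrt(2190) is a_0 = 46 followed by the repeating block 1, 3, 1, 14, 1, 3, 1, 92 (period 8).

[46; overline(1, 3, 1, 14, 1, 3, 1, 92)]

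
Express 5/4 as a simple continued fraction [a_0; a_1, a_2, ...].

Run the Euclidean algorithm on 5 and 4; the successive quotients are the partial quotients a_0, a_1, ... (each step inverts the fractional part left over by the previous one):
  5 = 1*4 + 1, so a_0 = 1.
  4 = 4*1 + 0, so a_1 = 4.
The remainder reaches 0 after 2 divisions, so the expansion has 2 partial quotients, read off in order.

[1; 4]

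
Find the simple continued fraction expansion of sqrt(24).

Write x_i = (sqrt(24) + m_i)/d_i with (m_0, d_0) = (0, 1). a_0 = floor(sqrt(24)) = 4, since 4^2 = 16 <= 24 < 25 = 5^2.
Iterate m_{i+1} = d_i*a_i - m_i, d_{i+1} = (24 - m_{i+1}^2)/d_i, a_{i+1} = floor((a_0 + m_{i+1})/d_{i+1}):
  m_1 = 1*4 - 0 = 4, d_1 = (24 - 4^2)/1 = 8/1 = 8, a_1 = floor((4 + 4)/8) = 1.
  m_2 = 8*1 - 4 = 4, d_2 = (24 - 4^2)/8 = 8/8 = 1, a_2 = floor((4 + 4)/1) = 8.
  m_3 = 1*8 - 4 = 4, d_3 = (24 - 4^2)/1 = 8/1 = 8: (m_3, d_3) = (m_1, d_1) = (4, 8), so from here the quotients repeat a_1, a_2; the period length is 2.
Hence the expansion of sqrt(24) is a_0 = 4 followed by the repeating block 1, 8 (period 2).

[4; (1, 8)]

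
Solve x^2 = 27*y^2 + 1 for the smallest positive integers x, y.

First expand sqrt(27) as a continued fraction. With x_i = (sqrt(27) + m_i)/d_i and (m_0, d_0) = (0, 1): a_0 = floor(sqrt(27)) = 5, since 5^2 = 25 <= 27 < 36 = 6^2.
Iterate m_{i+1} = d_i*a_i - m_i, d_{i+1} = (27 - m_{i+1}^2)/d_i, a_{i+1} = floor((a_0 + m_{i+1})/d_{i+1}):
  m_1 = 1*5 - 0 = 5, d_1 = (27 - 5^2)/1 = 2/1 = 2, a_1 = floor((5 + 5)/2) = 5.
  m_2 = 2*5 - 5 = 5, d_2 = (27 - 5^2)/2 = 2/2 = 1, a_2 = floor((5 + 5)/1) = 10.
  m_3 = 1*10 - 5 = 5, d_3 = (27 - 5^2)/1 = 2/1 = 2: (m_3, d_3) = (m_1, d_1) = (5, 2), so from here the quotients repeat a_1, a_2; the period length is 2.
So sqrt(27) = [5; (5, 10)] with period length k = 2.
k is even, so the fundamental solution of x^2 - 27y^2 = 1 is (p_{k-1}, q_{k-1}) = (p_1, q_1); compute convergents through index 1.
Convergents (p_i = a_i*p_{i-1} + p_{i-2}, q_i = a_i*q_{i-1} + q_{i-2} with p_{-2}=0, p_{-1}=1, q_{-2}=1, q_{-1}=0):
  i=0: a_0=5, p_0 = 5*1 + 0 = 5, q_0 = 5*0 + 1 = 1.
  i=1: a_1=5, p_1 = 5*5 + 1 = 26, q_1 = 5*1 + 0 = 5.
Check: 26^2 - 27*5^2 = 676 - 675 = 1, so (x, y) = (26, 5) solves the equation, and by the theorem it is the least positive solution.

(x, y) = (26, 5)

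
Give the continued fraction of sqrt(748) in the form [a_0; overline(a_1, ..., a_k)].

[27; overline(2, 1, 6, 5, 1, 12, 1, 5, 6, 1, 2, 54)]

Write x_i = (sqrt(748) + m_i)/d_i with (m_0, d_0) = (0, 1). a_0 = floor(sqrt(748)) = 27, since 27^2 = 729 <= 748 < 784 = 28^2.
Iterate m_{i+1} = d_i*a_i - m_i, d_{i+1} = (748 - m_{i+1}^2)/d_i, a_{i+1} = floor((a_0 + m_{i+1})/d_{i+1}):
  m_1 = 1*27 - 0 = 27, d_1 = (748 - 27^2)/1 = 19/1 = 19, a_1 = floor((27 + 27)/19) = 2.
  m_2 = 19*2 - 27 = 11, d_2 = (748 - 11^2)/19 = 627/19 = 33, a_2 = floor((27 + 11)/33) = 1.
  m_3 = 33*1 - 11 = 22, d_3 = (748 - 22^2)/33 = 264/33 = 8, a_3 = floor((27 + 22)/8) = 6.
  m_4 = 8*6 - 22 = 26, d_4 = (748 - 26^2)/8 = 72/8 = 9, a_4 = floor((27 + 26)/9) = 5.
  m_5 = 9*5 - 26 = 19, d_5 = (748 - 19^2)/9 = 387/9 = 43, a_5 = floor((27 + 19)/43) = 1.
  m_6 = 43*1 - 19 = 24, d_6 = (748 - 24^2)/43 = 172/43 = 4, a_6 = floor((27 + 24)/4) = 12.
  m_7 = 4*12 - 24 = 24, d_7 = (748 - 24^2)/4 = 172/4 = 43, a_7 = floor((27 + 24)/43) = 1.
  m_8 = 43*1 - 24 = 19, d_8 = (748 - 19^2)/43 = 387/43 = 9, a_8 = floor((27 + 19)/9) = 5.
  m_9 = 9*5 - 19 = 26, d_9 = (748 - 26^2)/9 = 72/9 = 8, a_9 = floor((27 + 26)/8) = 6.
  m_10 = 8*6 - 26 = 22, d_10 = (748 - 22^2)/8 = 264/8 = 33, a_10 = floor((27 + 22)/33) = 1.
  m_11 = 33*1 - 22 = 11, d_11 = (748 - 11^2)/33 = 627/33 = 19, a_11 = floor((27 + 11)/19) = 2.
  m_12 = 19*2 - 11 = 27, d_12 = (748 - 27^2)/19 = 19/19 = 1, a_12 = floor((27 + 27)/1) = 54.
  m_13 = 1*54 - 27 = 27, d_13 = (748 - 27^2)/1 = 19/1 = 19: (m_13, d_13) = (m_1, d_1) = (27, 19), so from here the quotients repeat a_1, ..., a_12; the period length is 12.
Hence the expansion of sqrt(748) is a_0 = 27 followed by the repeating block 2, 1, 6, 5, 1, 12, 1, 5, 6, 1, 2, 54 (period 12).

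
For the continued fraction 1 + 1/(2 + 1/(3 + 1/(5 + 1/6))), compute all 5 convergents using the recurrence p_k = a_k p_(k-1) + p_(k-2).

1/1, 3/2, 10/7, 53/37, 328/229

Using the convergent recurrence p_i = a_i*p_{i-1} + p_{i-2}, q_i = a_i*q_{i-1} + q_{i-2} with p_{-2}=0, p_{-1}=1, q_{-2}=1, q_{-1}=0:
  i=0: a_0=1, p_0 = 1*1 + 0 = 1, q_0 = 1*0 + 1 = 1.
  i=1: a_1=2, p_1 = 2*1 + 1 = 3, q_1 = 2*1 + 0 = 2.
  i=2: a_2=3, p_2 = 3*3 + 1 = 10, q_2 = 3*2 + 1 = 7.
  i=3: a_3=5, p_3 = 5*10 + 3 = 53, q_3 = 5*7 + 2 = 37.
  i=4: a_4=6, p_4 = 6*53 + 10 = 328, q_4 = 6*37 + 7 = 229.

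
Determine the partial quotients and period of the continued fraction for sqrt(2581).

Write x_i = (sqrt(2581) + m_i)/d_i with (m_0, d_0) = (0, 1). a_0 = floor(sqrt(2581)) = 50, since 50^2 = 2500 <= 2581 < 2601 = 51^2.
Iterate m_{i+1} = d_i*a_i - m_i, d_{i+1} = (2581 - m_{i+1}^2)/d_i, a_{i+1} = floor((a_0 + m_{i+1})/d_{i+1}):
  m_1 = 1*50 - 0 = 50, d_1 = (2581 - 50^2)/1 = 81/1 = 81, a_1 = floor((50 + 50)/81) = 1.
  m_2 = 81*1 - 50 = 31, d_2 = (2581 - 31^2)/81 = 1620/81 = 20, a_2 = floor((50 + 31)/20) = 4.
  m_3 = 20*4 - 31 = 49, d_3 = (2581 - 49^2)/20 = 180/20 = 9, a_3 = floor((50 + 49)/9) = 11.
  m_4 = 9*11 - 49 = 50, d_4 = (2581 - 50^2)/9 = 81/9 = 9, a_4 = floor((50 + 50)/9) = 11.
  m_5 = 9*11 - 50 = 49, d_5 = (2581 - 49^2)/9 = 180/9 = 20, a_5 = floor((50 + 49)/20) = 4.
  m_6 = 20*4 - 49 = 31, d_6 = (2581 - 31^2)/20 = 1620/20 = 81, a_6 = floor((50 + 31)/81) = 1.
  m_7 = 81*1 - 31 = 50, d_7 = (2581 - 50^2)/81 = 81/81 = 1, a_7 = floor((50 + 50)/1) = 100.
  m_8 = 1*100 - 50 = 50, d_8 = (2581 - 50^2)/1 = 81/1 = 81: (m_8, d_8) = (m_1, d_1) = (50, 81), so from here the quotients repeat a_1, ..., a_7; the period length is 7.
Hence the expansion of sqrt(2581) is a_0 = 50 followed by the repeating block 1, 4, 11, 11, 4, 1, 100 (period 7).

[50; (1, 4, 11, 11, 4, 1, 100)]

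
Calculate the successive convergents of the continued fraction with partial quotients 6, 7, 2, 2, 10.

Using the convergent recurrence p_i = a_i*p_{i-1} + p_{i-2}, q_i = a_i*q_{i-1} + q_{i-2} with p_{-2}=0, p_{-1}=1, q_{-2}=1, q_{-1}=0:
  i=0: a_0=6, p_0 = 6*1 + 0 = 6, q_0 = 6*0 + 1 = 1.
  i=1: a_1=7, p_1 = 7*6 + 1 = 43, q_1 = 7*1 + 0 = 7.
  i=2: a_2=2, p_2 = 2*43 + 6 = 92, q_2 = 2*7 + 1 = 15.
  i=3: a_3=2, p_3 = 2*92 + 43 = 227, q_3 = 2*15 + 7 = 37.
  i=4: a_4=10, p_4 = 10*227 + 92 = 2362, q_4 = 10*37 + 15 = 385.

6/1, 43/7, 92/15, 227/37, 2362/385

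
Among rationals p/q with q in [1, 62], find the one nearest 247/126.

Expand x = 247/126 as a continued fraction with the Euclidean algorithm:
  247 = 1*126 + 121, so a_0 = 1.
  126 = 1*121 + 5, so a_1 = 1.
  121 = 24*5 + 1, so a_2 = 24.
  5 = 5*1 + 0, so a_3 = 5.
so x = [1; 1, 24, 5].
Convergents (p_i = a_i*p_{i-1} + p_{i-2}, q_i = a_i*q_{i-1} + q_{i-2} with p_{-2}=0, p_{-1}=1, q_{-2}=1, q_{-1}=0), until the denominator exceeds 62:
  i=0: a_0=1, p_0 = 1*1 + 0 = 1, q_0 = 1*0 + 1 = 1.
  i=1: a_1=1, p_1 = 1*1 + 1 = 2, q_1 = 1*1 + 0 = 1.
  i=2: a_2=24, p_2 = 24*2 + 1 = 49, q_2 = 24*1 + 1 = 25.
  i=3: a_3=5, p_3 = 5*49 + 2 = 247, q_3 = 5*25 + 1 = 126.
q_3 = 126 > 62, so the last convergent with denominator <= 62 is p_2/q_2 = 49/25.
The closest fraction with denominator <= 62 is either p_2/q_2 or the intermediate fraction (k*p_2 + p_1)/(k*q_2 + q_1) with the largest k >= 1 whose denominator stays <= 62; these approach x as k grows, and every other convergent or intermediate fraction in range is farther away.
Largest k: floor((62 - q_1)/q_2) = floor((62 - 1)/25) = 2.
That gives (2*49 + 2)/(2*25 + 1) = 100/51.
Compare the errors: |x - 49/25| = |247*25 - 49*126|/(126*25) = 1/3150, and |x - 100/51| = |247*51 - 100*126|/(126*51) = 3/6426.
Cross-multiplying, 1*6426 = 6426 < 9450 = 3*3150, so 1/3150 is smaller: the convergent 49/25 is closer to x than 100/51.

49/25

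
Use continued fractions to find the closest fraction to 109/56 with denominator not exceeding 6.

Expand x = 109/56 as a continued fraction with the Euclidean algorithm:
  109 = 1*56 + 53, so a_0 = 1.
  56 = 1*53 + 3, so a_1 = 1.
  53 = 17*3 + 2, so a_2 = 17.
  3 = 1*2 + 1, so a_3 = 1.
  2 = 2*1 + 0, so a_4 = 2.
so x = [1; 1, 17, 1, 2].
Convergents (p_i = a_i*p_{i-1} + p_{i-2}, q_i = a_i*q_{i-1} + q_{i-2} with p_{-2}=0, p_{-1}=1, q_{-2}=1, q_{-1}=0), until the denominator exceeds 6:
  i=0: a_0=1, p_0 = 1*1 + 0 = 1, q_0 = 1*0 + 1 = 1.
  i=1: a_1=1, p_1 = 1*1 + 1 = 2, q_1 = 1*1 + 0 = 1.
  i=2: a_2=17, p_2 = 17*2 + 1 = 35, q_2 = 17*1 + 1 = 18.
q_2 = 18 > 6, so the last convergent with denominator <= 6 is p_1/q_1 = 2/1.
The closest fraction with denominator <= 6 is either p_1/q_1 or the intermediate fraction (k*p_1 + p_0)/(k*q_1 + q_0) with the largest k >= 1 whose denominator stays <= 6; these approach x as k grows, and every other convergent or intermediate fraction in range is farther away.
Largest k: floor((6 - q_0)/q_1) = floor((6 - 1)/1) = 5.
That gives (5*2 + 1)/(5*1 + 1) = 11/6.
Compare the errors: |x - 2/1| = |109*1 - 2*56|/(56*1) = 3/56, and |x - 11/6| = |109*6 - 11*56|/(56*6) = 38/336.
Cross-multiplying, 3*336 = 1008 < 2128 = 38*56, so 3/56 is smaller: the convergent 2/1 is closer to x than 11/6.

2/1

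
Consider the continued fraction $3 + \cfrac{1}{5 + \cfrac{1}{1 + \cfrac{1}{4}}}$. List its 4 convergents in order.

Using the convergent recurrence p_i = a_i*p_{i-1} + p_{i-2}, q_i = a_i*q_{i-1} + q_{i-2} with p_{-2}=0, p_{-1}=1, q_{-2}=1, q_{-1}=0:
  i=0: a_0=3, p_0 = 3*1 + 0 = 3, q_0 = 3*0 + 1 = 1.
  i=1: a_1=5, p_1 = 5*3 + 1 = 16, q_1 = 5*1 + 0 = 5.
  i=2: a_2=1, p_2 = 1*16 + 3 = 19, q_2 = 1*5 + 1 = 6.
  i=3: a_3=4, p_3 = 4*19 + 16 = 92, q_3 = 4*6 + 5 = 29.

3/1, 16/5, 19/6, 92/29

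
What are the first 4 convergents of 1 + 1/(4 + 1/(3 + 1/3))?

1/1, 5/4, 16/13, 53/43

Using the convergent recurrence p_i = a_i*p_{i-1} + p_{i-2}, q_i = a_i*q_{i-1} + q_{i-2} with p_{-2}=0, p_{-1}=1, q_{-2}=1, q_{-1}=0:
  i=0: a_0=1, p_0 = 1*1 + 0 = 1, q_0 = 1*0 + 1 = 1.
  i=1: a_1=4, p_1 = 4*1 + 1 = 5, q_1 = 4*1 + 0 = 4.
  i=2: a_2=3, p_2 = 3*5 + 1 = 16, q_2 = 3*4 + 1 = 13.
  i=3: a_3=3, p_3 = 3*16 + 5 = 53, q_3 = 3*13 + 4 = 43.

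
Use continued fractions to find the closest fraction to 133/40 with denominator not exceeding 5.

Expand x = 133/40 as a continued fraction with the Euclidean algorithm:
  133 = 3*40 + 13, so a_0 = 3.
  40 = 3*13 + 1, so a_1 = 3.
  13 = 13*1 + 0, so a_2 = 13.
so x = [3; 3, 13].
Convergents (p_i = a_i*p_{i-1} + p_{i-2}, q_i = a_i*q_{i-1} + q_{i-2} with p_{-2}=0, p_{-1}=1, q_{-2}=1, q_{-1}=0), until the denominator exceeds 5:
  i=0: a_0=3, p_0 = 3*1 + 0 = 3, q_0 = 3*0 + 1 = 1.
  i=1: a_1=3, p_1 = 3*3 + 1 = 10, q_1 = 3*1 + 0 = 3.
  i=2: a_2=13, p_2 = 13*10 + 3 = 133, q_2 = 13*3 + 1 = 40.
q_2 = 40 > 5, so the last convergent with denominator <= 5 is p_1/q_1 = 10/3.
The closest fraction with denominator <= 5 is either p_1/q_1 or the intermediate fraction (k*p_1 + p_0)/(k*q_1 + q_0) with the largest k >= 1 whose denominator stays <= 5; these approach x as k grows, and every other convergent or intermediate fraction in range is farther away.
Largest k: floor((5 - q_0)/q_1) = floor((5 - 1)/3) = 1.
That gives (1*10 + 3)/(1*3 + 1) = 13/4.
Compare the errors: |x - 10/3| = |133*3 - 10*40|/(40*3) = 1/120, and |x - 13/4| = |133*4 - 13*40|/(40*4) = 12/160.
Cross-multiplying, 1*160 = 160 < 1440 = 12*120, so 1/120 is smaller: the convergent 10/3 is closer to x than 13/4.

10/3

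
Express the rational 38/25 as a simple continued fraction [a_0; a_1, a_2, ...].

Run the Euclidean algorithm on 38 and 25; the successive quotients are the partial quotients a_0, a_1, ... (each step inverts the fractional part left over by the previous one):
  38 = 1*25 + 13, so a_0 = 1.
  25 = 1*13 + 12, so a_1 = 1.
  13 = 1*12 + 1, so a_2 = 1.
  12 = 12*1 + 0, so a_3 = 12.
The remainder reaches 0 after 4 divisions, so the expansion has 4 partial quotients, read off in order.

[1; 1, 1, 12]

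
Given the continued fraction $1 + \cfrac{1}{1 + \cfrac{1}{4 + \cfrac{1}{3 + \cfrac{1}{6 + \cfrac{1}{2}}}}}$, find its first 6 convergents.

Using the convergent recurrence p_i = a_i*p_{i-1} + p_{i-2}, q_i = a_i*q_{i-1} + q_{i-2} with p_{-2}=0, p_{-1}=1, q_{-2}=1, q_{-1}=0:
  i=0: a_0=1, p_0 = 1*1 + 0 = 1, q_0 = 1*0 + 1 = 1.
  i=1: a_1=1, p_1 = 1*1 + 1 = 2, q_1 = 1*1 + 0 = 1.
  i=2: a_2=4, p_2 = 4*2 + 1 = 9, q_2 = 4*1 + 1 = 5.
  i=3: a_3=3, p_3 = 3*9 + 2 = 29, q_3 = 3*5 + 1 = 16.
  i=4: a_4=6, p_4 = 6*29 + 9 = 183, q_4 = 6*16 + 5 = 101.
  i=5: a_5=2, p_5 = 2*183 + 29 = 395, q_5 = 2*101 + 16 = 218.

1/1, 2/1, 9/5, 29/16, 183/101, 395/218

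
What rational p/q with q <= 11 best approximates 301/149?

2/1

Expand x = 301/149 as a continued fraction with the Euclidean algorithm:
  301 = 2*149 + 3, so a_0 = 2.
  149 = 49*3 + 2, so a_1 = 49.
  3 = 1*2 + 1, so a_2 = 1.
  2 = 2*1 + 0, so a_3 = 2.
so x = [2; 49, 1, 2].
Convergents (p_i = a_i*p_{i-1} + p_{i-2}, q_i = a_i*q_{i-1} + q_{i-2} with p_{-2}=0, p_{-1}=1, q_{-2}=1, q_{-1}=0), until the denominator exceeds 11:
  i=0: a_0=2, p_0 = 2*1 + 0 = 2, q_0 = 2*0 + 1 = 1.
  i=1: a_1=49, p_1 = 49*2 + 1 = 99, q_1 = 49*1 + 0 = 49.
q_1 = 49 > 11, so the last convergent with denominator <= 11 is p_0/q_0 = 2/1.
The closest fraction with denominator <= 11 is either p_0/q_0 or the intermediate fraction (k*p_0 + p_{-1})/(k*q_0 + q_{-1}) with the largest k >= 1 whose denominator stays <= 11; these approach x as k grows, and every other convergent or intermediate fraction in range is farther away.
Largest k: floor((11 - q_{-1})/q_0) = floor((11 - 0)/1) = 11 (using the seeds p_{-1} = 1, q_{-1} = 0).
That gives (11*2 + 1)/(11*1 + 0) = 23/11.
Compare the errors: |x - 2/1| = |301*1 - 2*149|/(149*1) = 3/149, and |x - 23/11| = |301*11 - 23*149|/(149*11) = 116/1639.
Cross-multiplying, 3*1639 = 4917 < 17284 = 116*149, so 3/149 is smaller: the convergent 2/1 is closer to x than 23/11.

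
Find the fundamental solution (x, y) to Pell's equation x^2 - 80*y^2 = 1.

First expand sqrt(80) as a continued fraction. With x_i = (sqrt(80) + m_i)/d_i and (m_0, d_0) = (0, 1): a_0 = floor(sqrt(80)) = 8, since 8^2 = 64 <= 80 < 81 = 9^2.
Iterate m_{i+1} = d_i*a_i - m_i, d_{i+1} = (80 - m_{i+1}^2)/d_i, a_{i+1} = floor((a_0 + m_{i+1})/d_{i+1}):
  m_1 = 1*8 - 0 = 8, d_1 = (80 - 8^2)/1 = 16/1 = 16, a_1 = floor((8 + 8)/16) = 1.
  m_2 = 16*1 - 8 = 8, d_2 = (80 - 8^2)/16 = 16/16 = 1, a_2 = floor((8 + 8)/1) = 16.
  m_3 = 1*16 - 8 = 8, d_3 = (80 - 8^2)/1 = 16/1 = 16: (m_3, d_3) = (m_1, d_1) = (8, 16), so from here the quotients repeat a_1, a_2; the period length is 2.
So sqrt(80) = [8; (1, 16)] with period length k = 2.
k is even, so the fundamental solution of x^2 - 80y^2 = 1 is (p_{k-1}, q_{k-1}) = (p_1, q_1); compute convergents through index 1.
Convergents (p_i = a_i*p_{i-1} + p_{i-2}, q_i = a_i*q_{i-1} + q_{i-2} with p_{-2}=0, p_{-1}=1, q_{-2}=1, q_{-1}=0):
  i=0: a_0=8, p_0 = 8*1 + 0 = 8, q_0 = 8*0 + 1 = 1.
  i=1: a_1=1, p_1 = 1*8 + 1 = 9, q_1 = 1*1 + 0 = 1.
Check: 9^2 - 80*1^2 = 81 - 80 = 1, so (x, y) = (9, 1) solves the equation, and by the theorem it is the least positive solution.

(x, y) = (9, 1)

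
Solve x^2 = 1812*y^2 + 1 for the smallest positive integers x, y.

First expand sqrt(1812) as a continued fraction. With x_i = (sqrt(1812) + m_i)/d_i and (m_0, d_0) = (0, 1): a_0 = floor(sqrt(1812)) = 42, since 42^2 = 1764 <= 1812 < 1849 = 43^2.
Iterate m_{i+1} = d_i*a_i - m_i, d_{i+1} = (1812 - m_{i+1}^2)/d_i, a_{i+1} = floor((a_0 + m_{i+1})/d_{i+1}):
  m_1 = 1*42 - 0 = 42, d_1 = (1812 - 42^2)/1 = 48/1 = 48, a_1 = floor((42 + 42)/48) = 1.
  m_2 = 48*1 - 42 = 6, d_2 = (1812 - 6^2)/48 = 1776/48 = 37, a_2 = floor((42 + 6)/37) = 1.
  m_3 = 37*1 - 6 = 31, d_3 = (1812 - 31^2)/37 = 851/37 = 23, a_3 = floor((42 + 31)/23) = 3.
  m_4 = 23*3 - 31 = 38, d_4 = (1812 - 38^2)/23 = 368/23 = 16, a_4 = floor((42 + 38)/16) = 5.
  m_5 = 16*5 - 38 = 42, d_5 = (1812 - 42^2)/16 = 48/16 = 3, a_5 = floor((42 + 42)/3) = 28.
  m_6 = 3*28 - 42 = 42, d_6 = (1812 - 42^2)/3 = 48/3 = 16, a_6 = floor((42 + 42)/16) = 5.
  m_7 = 16*5 - 42 = 38, d_7 = (1812 - 38^2)/16 = 368/16 = 23, a_7 = floor((42 + 38)/23) = 3.
  m_8 = 23*3 - 38 = 31, d_8 = (1812 - 31^2)/23 = 851/23 = 37, a_8 = floor((42 + 31)/37) = 1.
  m_9 = 37*1 - 31 = 6, d_9 = (1812 - 6^2)/37 = 1776/37 = 48, a_9 = floor((42 + 6)/48) = 1.
  m_10 = 48*1 - 6 = 42, d_10 = (1812 - 42^2)/48 = 48/48 = 1, a_10 = floor((42 + 42)/1) = 84.
  m_11 = 1*84 - 42 = 42, d_11 = (1812 - 42^2)/1 = 48/1 = 48: (m_11, d_11) = (m_1, d_1) = (42, 48), so from here the quotients repeat a_1, ..., a_10; the period length is 10.
So sqrt(1812) = [42; (1, 1, 3, 5, 28, 5, 3, 1, 1, 84)] with period length k = 10.
k is even, so the fundamental solution of x^2 - 1812y^2 = 1 is (p_{k-1}, q_{k-1}) = (p_9, q_9); compute convergents through index 9.
Convergents (p_i = a_i*p_{i-1} + p_{i-2}, q_i = a_i*q_{i-1} + q_{i-2} with p_{-2}=0, p_{-1}=1, q_{-2}=1, q_{-1}=0):
  i=0: a_0=42, p_0 = 42*1 + 0 = 42, q_0 = 42*0 + 1 = 1.
  i=1: a_1=1, p_1 = 1*42 + 1 = 43, q_1 = 1*1 + 0 = 1.
  i=2: a_2=1, p_2 = 1*43 + 42 = 85, q_2 = 1*1 + 1 = 2.
  i=3: a_3=3, p_3 = 3*85 + 43 = 298, q_3 = 3*2 + 1 = 7.
  i=4: a_4=5, p_4 = 5*298 + 85 = 1575, q_4 = 5*7 + 2 = 37.
  i=5: a_5=28, p_5 = 28*1575 + 298 = 44398, q_5 = 28*37 + 7 = 1043.
  i=6: a_6=5, p_6 = 5*44398 + 1575 = 223565, q_6 = 5*1043 + 37 = 5252.
  i=7: a_7=3, p_7 = 3*223565 + 44398 = 715093, q_7 = 3*5252 + 1043 = 16799.
  i=8: a_8=1, p_8 = 1*715093 + 223565 = 938658, q_8 = 1*16799 + 5252 = 22051.
  i=9: a_9=1, p_9 = 1*938658 + 715093 = 1653751, q_9 = 1*22051 + 16799 = 38850.
Check: 1653751^2 - 1812*38850^2 = 2734892370001 - 2734892370000 = 1, so (x, y) = (1653751, 38850) solves the equation, and by the theorem it is the least positive solution.

(x, y) = (1653751, 38850)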